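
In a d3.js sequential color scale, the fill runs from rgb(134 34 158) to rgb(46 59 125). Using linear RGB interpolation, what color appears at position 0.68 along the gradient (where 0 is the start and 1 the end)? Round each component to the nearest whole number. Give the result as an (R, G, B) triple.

R = 134 + 0.68 × (46 − 134) = 134 + 0.68 × -88 = 74.16 → 74
G = 34 + 0.68 × (59 − 34) = 34 + 0.68 × 25 = 51 → 51
B = 158 + 0.68 × (125 − 158) = 158 + 0.68 × -33 = 135.56 → 136
So the blended color is (74, 51, 136), about #4a3388.

(74, 51, 136)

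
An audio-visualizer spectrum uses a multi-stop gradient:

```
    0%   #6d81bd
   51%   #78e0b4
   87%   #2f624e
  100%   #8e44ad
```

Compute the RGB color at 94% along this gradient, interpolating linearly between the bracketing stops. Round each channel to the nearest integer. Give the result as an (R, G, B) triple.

(98, 82, 129)

94% lies between the 87% and 100% stops, so the local fraction is t = (94 − 87)/(100 − 87) = 7/13 ≈ 0.5385.
#2f624e → (47, 98, 78); #8e44ad → (142, 68, 173).
R = 47 + 0.5385 × (142 − 47) = 98.157 → 98
G = 98 + 0.5385 × (68 − 98) = 81.845 → 82
B = 78 + 0.5385 × (173 − 78) = 129.157 → 129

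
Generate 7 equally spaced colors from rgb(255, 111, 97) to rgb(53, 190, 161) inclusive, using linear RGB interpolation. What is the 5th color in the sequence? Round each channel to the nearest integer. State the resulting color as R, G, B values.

With 7 swatches and endpoints inclusive, swatch 5 sits at t = (5 − 1)/(7 − 1) = 4/6 ≈ 0.6667.
R = 255 + 0.6667 × (53 − 255) = 120.327 → 120
G = 111 + 0.6667 × (190 − 111) = 163.669 → 164
B = 97 + 0.6667 × (161 − 97) = 139.669 → 140

(120, 164, 140)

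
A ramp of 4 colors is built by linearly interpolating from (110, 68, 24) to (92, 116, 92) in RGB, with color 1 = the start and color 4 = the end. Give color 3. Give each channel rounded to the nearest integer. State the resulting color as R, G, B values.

With 4 swatches and endpoints inclusive, swatch 3 sits at t = (3 − 1)/(4 − 1) = 2/3 ≈ 0.6667.
R = 110 + 0.6667 × (92 − 110) = 97.999 → 98
G = 68 + 0.6667 × (116 − 68) = 100.002 → 100
B = 24 + 0.6667 × (92 − 24) = 69.336 → 69

(98, 100, 69)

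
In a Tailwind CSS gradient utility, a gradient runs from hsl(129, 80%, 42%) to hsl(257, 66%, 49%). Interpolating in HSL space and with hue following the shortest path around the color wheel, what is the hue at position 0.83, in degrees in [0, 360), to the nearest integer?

235

Hue arc: Δh = 257 − 129 = 128° (|Δh| ≤ 180, already the shorter path).
H = 129 + 0.83 × (128) = 235.24 → 235°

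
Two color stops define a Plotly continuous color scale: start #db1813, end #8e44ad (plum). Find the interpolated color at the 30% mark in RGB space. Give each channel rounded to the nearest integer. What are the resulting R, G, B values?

#db1813 → (219, 24, 19); #8e44ad → (142, 68, 173).
30% corresponds to t = 0.3.
R = 219 + 0.3 × (142 − 219) = 219 + 0.3 × -77 = 195.9 → 196
G = 24 + 0.3 × (68 − 24) = 24 + 0.3 × 44 = 37.2 → 37
B = 19 + 0.3 × (173 − 19) = 19 + 0.3 × 154 = 65.2 → 65

(196, 37, 65)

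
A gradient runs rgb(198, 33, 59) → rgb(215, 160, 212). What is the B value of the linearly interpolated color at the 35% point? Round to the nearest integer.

B = 59 + 0.35 × (212 − 59) = 112.55 → 113

113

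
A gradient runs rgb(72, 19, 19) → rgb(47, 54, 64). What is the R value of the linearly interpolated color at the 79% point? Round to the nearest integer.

52

R = 72 + 0.79 × (47 − 72) = 52.25 → 52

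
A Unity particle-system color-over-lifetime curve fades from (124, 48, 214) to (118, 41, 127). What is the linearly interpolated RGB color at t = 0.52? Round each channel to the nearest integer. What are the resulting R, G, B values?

R = 124 + 0.52 × (118 − 124) = 124 + 0.52 × -6 = 120.88 → 121
G = 48 + 0.52 × (41 − 48) = 48 + 0.52 × -7 = 44.36 → 44
B = 214 + 0.52 × (127 − 214) = 214 + 0.52 × -87 = 168.76 → 169

(121, 44, 169)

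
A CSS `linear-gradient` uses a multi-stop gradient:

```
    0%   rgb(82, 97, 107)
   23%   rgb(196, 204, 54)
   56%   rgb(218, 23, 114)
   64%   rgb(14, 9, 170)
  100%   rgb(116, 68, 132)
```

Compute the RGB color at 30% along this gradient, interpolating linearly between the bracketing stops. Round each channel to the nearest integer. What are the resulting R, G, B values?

(201, 166, 67)

30% lies between the 23% and 56% stops, so the local fraction is t = (30 − 23)/(56 − 23) = 7/33 ≈ 0.2121.
R = 196 + 0.2121 × (218 − 196) = 200.666 → 201
G = 204 + 0.2121 × (23 − 204) = 165.61 → 166
B = 54 + 0.2121 × (114 − 54) = 66.726 → 67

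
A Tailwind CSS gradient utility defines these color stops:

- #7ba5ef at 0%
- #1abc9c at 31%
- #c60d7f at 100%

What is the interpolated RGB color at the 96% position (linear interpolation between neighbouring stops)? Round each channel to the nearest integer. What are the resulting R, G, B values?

(188, 23, 129)

96% lies between the 31% and 100% stops, so the local fraction is t = (96 − 31)/(100 − 31) = 65/69 ≈ 0.942.
#1abc9c → (26, 188, 156); #c60d7f → (198, 13, 127).
R = 26 + 0.942 × (198 − 26) = 188.024 → 188
G = 188 + 0.942 × (13 − 188) = 23.15 → 23
B = 156 + 0.942 × (127 − 156) = 128.682 → 129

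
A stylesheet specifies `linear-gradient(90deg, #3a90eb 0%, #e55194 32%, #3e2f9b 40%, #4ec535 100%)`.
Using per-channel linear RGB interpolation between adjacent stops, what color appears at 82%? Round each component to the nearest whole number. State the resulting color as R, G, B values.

(73, 152, 84)

82% lies between the 40% and 100% stops, so the local fraction is t = (82 − 40)/(100 − 40) = 42/60 ≈ 0.7.
#3e2f9b → (62, 47, 155); #4ec535 → (78, 197, 53).
R = 62 + 0.7 × (78 − 62) = 73.2 → 73
G = 47 + 0.7 × (197 − 47) = 152 → 152
B = 155 + 0.7 × (53 − 155) = 83.6 → 84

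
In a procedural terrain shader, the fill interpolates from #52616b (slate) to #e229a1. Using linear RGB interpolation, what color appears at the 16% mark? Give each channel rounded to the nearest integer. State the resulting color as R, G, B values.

#52616b → (82, 97, 107); #e229a1 → (226, 41, 161).
16% corresponds to t = 0.16.
R = 82 + 0.16 × (226 − 82) = 82 + 0.16 × 144 = 105.04 → 105
G = 97 + 0.16 × (41 − 97) = 97 + 0.16 × -56 = 88.04 → 88
B = 107 + 0.16 × (161 − 107) = 107 + 0.16 × 54 = 115.64 → 116

(105, 88, 116)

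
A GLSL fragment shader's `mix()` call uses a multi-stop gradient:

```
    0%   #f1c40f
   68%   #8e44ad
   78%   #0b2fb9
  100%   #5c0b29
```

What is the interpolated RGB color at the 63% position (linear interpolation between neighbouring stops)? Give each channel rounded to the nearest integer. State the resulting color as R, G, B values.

63% lies between the 0% and 68% stops, so the local fraction is t = (63 − 0)/(68 − 0) = 63/68 ≈ 0.9265.
#f1c40f → (241, 196, 15); #8e44ad → (142, 68, 173).
R = 241 + 0.9265 × (142 − 241) = 149.276 → 149
G = 196 + 0.9265 × (68 − 196) = 77.408 → 77
B = 15 + 0.9265 × (173 − 15) = 161.387 → 161

(149, 77, 161)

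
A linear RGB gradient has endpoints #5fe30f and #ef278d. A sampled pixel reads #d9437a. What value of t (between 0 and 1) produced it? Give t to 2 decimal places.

Invert the lerp on the G channel (largest span, 188): t = (67 − 227) / (39 − 227) = -160/-188 = 0.85106.
Check on R: (217 − 95)/(239 − 95) = 0.8472 ✓

0.85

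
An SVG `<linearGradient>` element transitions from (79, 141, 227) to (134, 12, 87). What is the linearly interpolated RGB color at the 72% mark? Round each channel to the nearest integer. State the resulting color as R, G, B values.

(119, 48, 126)

72% corresponds to t = 0.72.
R = 79 + 0.72 × (134 − 79) = 79 + 0.72 × 55 = 118.6 → 119
G = 141 + 0.72 × (12 − 141) = 141 + 0.72 × -129 = 48.12 → 48
B = 227 + 0.72 × (87 − 227) = 227 + 0.72 × -140 = 126.2 → 126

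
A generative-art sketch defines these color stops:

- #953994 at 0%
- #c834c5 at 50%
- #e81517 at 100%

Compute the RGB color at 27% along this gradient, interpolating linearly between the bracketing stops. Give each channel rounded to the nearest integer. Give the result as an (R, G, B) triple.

27% lies between the 0% and 50% stops, so the local fraction is t = (27 − 0)/(50 − 0) = 27/50 ≈ 0.54.
#953994 → (149, 57, 148); #c834c5 → (200, 52, 197).
R = 149 + 0.54 × (200 − 149) = 176.54 → 177
G = 57 + 0.54 × (52 − 57) = 54.3 → 54
B = 148 + 0.54 × (197 − 148) = 174.46 → 174

(177, 54, 174)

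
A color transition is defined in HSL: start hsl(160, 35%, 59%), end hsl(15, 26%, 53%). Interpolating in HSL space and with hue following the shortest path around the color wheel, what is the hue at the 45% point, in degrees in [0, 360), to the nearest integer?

95

Hue arc: Δh = 15 − 160 = -145° (|Δh| ≤ 180, already the shorter path).
H = 160 + 0.45 × (-145) = 94.75 → 95°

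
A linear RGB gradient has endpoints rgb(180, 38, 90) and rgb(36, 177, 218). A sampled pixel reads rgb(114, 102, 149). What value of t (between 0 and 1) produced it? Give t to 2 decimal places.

0.46

Invert the lerp on the R channel (largest span, 144): t = (114 − 180) / (36 − 180) = -66/-144 = 0.45833.
Check on G: (102 − 38)/(177 − 38) = 0.4604 ✓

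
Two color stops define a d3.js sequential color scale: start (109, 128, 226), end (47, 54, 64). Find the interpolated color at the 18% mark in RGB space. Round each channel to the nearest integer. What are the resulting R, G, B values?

(98, 115, 197)

18% corresponds to t = 0.18.
R = 109 + 0.18 × (47 − 109) = 109 + 0.18 × -62 = 97.84 → 98
G = 128 + 0.18 × (54 − 128) = 128 + 0.18 × -74 = 114.68 → 115
B = 226 + 0.18 × (64 − 226) = 226 + 0.18 × -162 = 196.84 → 197
So the blended color is (98, 115, 197), about #6273c5.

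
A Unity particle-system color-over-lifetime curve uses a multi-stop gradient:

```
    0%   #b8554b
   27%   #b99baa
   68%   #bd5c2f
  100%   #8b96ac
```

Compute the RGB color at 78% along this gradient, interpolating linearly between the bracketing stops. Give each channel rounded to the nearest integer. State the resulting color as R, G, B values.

(173, 110, 86)

78% lies between the 68% and 100% stops, so the local fraction is t = (78 − 68)/(100 − 68) = 10/32 ≈ 0.3125.
#bd5c2f → (189, 92, 47); #8b96ac → (139, 150, 172).
R = 189 + 0.3125 × (139 − 189) = 173.375 → 173
G = 92 + 0.3125 × (150 − 92) = 110.125 → 110
B = 47 + 0.3125 × (172 − 47) = 86.062 → 86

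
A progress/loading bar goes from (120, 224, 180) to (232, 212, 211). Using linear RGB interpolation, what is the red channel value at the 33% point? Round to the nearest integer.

157

R = 120 + 0.33 × (232 − 120) = 156.96 → 157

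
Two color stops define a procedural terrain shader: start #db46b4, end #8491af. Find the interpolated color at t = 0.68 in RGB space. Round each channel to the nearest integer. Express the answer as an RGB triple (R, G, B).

(160, 121, 177)

#db46b4 → (219, 70, 180); #8491af → (132, 145, 175).
R = 219 + 0.68 × (132 − 219) = 219 + 0.68 × -87 = 159.84 → 160
G = 70 + 0.68 × (145 − 70) = 70 + 0.68 × 75 = 121 → 121
B = 180 + 0.68 × (175 − 180) = 180 + 0.68 × -5 = 176.6 → 177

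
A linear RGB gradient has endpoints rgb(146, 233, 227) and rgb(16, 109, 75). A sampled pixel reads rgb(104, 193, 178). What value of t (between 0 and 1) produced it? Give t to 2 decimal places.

Invert the lerp on the B channel (largest span, 152): t = (178 − 227) / (75 − 227) = -49/-152 = 0.32237.
Check on R: (104 − 146)/(16 − 146) = 0.3231 ✓

0.32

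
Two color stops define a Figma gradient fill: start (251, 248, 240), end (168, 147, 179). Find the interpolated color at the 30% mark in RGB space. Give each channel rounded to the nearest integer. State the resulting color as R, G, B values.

(226, 218, 222)

30% corresponds to t = 0.3.
R = 251 + 0.3 × (168 − 251) = 251 + 0.3 × -83 = 226.1 → 226
G = 248 + 0.3 × (147 − 248) = 248 + 0.3 × -101 = 217.7 → 218
B = 240 + 0.3 × (179 − 240) = 240 + 0.3 × -61 = 221.7 → 222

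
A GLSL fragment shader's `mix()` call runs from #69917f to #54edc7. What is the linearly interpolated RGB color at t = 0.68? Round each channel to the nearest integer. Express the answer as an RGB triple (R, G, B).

(91, 208, 176)

#69917f → (105, 145, 127); #54edc7 → (84, 237, 199).
R = 105 + 0.68 × (84 − 105) = 105 + 0.68 × -21 = 90.72 → 91
G = 145 + 0.68 × (237 − 145) = 145 + 0.68 × 92 = 207.56 → 208
B = 127 + 0.68 × (199 − 127) = 127 + 0.68 × 72 = 175.96 → 176
So the blended color is (91, 208, 176), about #5bd0b0.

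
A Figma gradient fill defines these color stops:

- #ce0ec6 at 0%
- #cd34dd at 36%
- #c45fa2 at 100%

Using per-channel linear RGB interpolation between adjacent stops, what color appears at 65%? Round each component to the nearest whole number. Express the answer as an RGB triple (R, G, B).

(201, 71, 194)

65% lies between the 36% and 100% stops, so the local fraction is t = (65 − 36)/(100 − 36) = 29/64 ≈ 0.4531.
#cd34dd → (205, 52, 221); #c45fa2 → (196, 95, 162).
R = 205 + 0.4531 × (196 − 205) = 200.922 → 201
G = 52 + 0.4531 × (95 − 52) = 71.483 → 71
B = 221 + 0.4531 × (162 − 221) = 194.267 → 194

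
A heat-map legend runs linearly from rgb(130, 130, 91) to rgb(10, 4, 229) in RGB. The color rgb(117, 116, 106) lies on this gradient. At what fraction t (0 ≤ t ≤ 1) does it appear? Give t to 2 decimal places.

0.11

Invert the lerp on the B channel (largest span, 138): t = (106 − 91) / (229 − 91) = 15/138 = 0.1087.
Check on R: (117 − 130)/(10 − 130) = 0.1083 ✓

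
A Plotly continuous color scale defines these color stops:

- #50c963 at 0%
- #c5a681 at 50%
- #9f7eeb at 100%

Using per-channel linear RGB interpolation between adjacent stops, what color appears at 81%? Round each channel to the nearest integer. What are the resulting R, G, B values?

81% lies between the 50% and 100% stops, so the local fraction is t = (81 − 50)/(100 − 50) = 31/50 ≈ 0.62.
#c5a681 → (197, 166, 129); #9f7eeb → (159, 126, 235).
R = 197 + 0.62 × (159 − 197) = 173.44 → 173
G = 166 + 0.62 × (126 − 166) = 141.2 → 141
B = 129 + 0.62 × (235 − 129) = 194.72 → 195

(173, 141, 195)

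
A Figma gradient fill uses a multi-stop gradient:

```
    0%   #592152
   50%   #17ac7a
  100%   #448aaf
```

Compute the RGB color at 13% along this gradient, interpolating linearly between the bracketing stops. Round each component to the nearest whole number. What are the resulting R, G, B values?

13% lies between the 0% and 50% stops, so the local fraction is t = (13 − 0)/(50 − 0) = 13/50 ≈ 0.26.
#592152 → (89, 33, 82); #17ac7a → (23, 172, 122).
R = 89 + 0.26 × (23 − 89) = 71.84 → 72
G = 33 + 0.26 × (172 − 33) = 69.14 → 69
B = 82 + 0.26 × (122 − 82) = 92.4 → 92

(72, 69, 92)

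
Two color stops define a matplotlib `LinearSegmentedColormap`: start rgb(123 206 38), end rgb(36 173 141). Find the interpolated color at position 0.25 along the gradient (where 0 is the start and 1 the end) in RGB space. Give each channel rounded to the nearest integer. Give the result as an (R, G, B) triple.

(101, 198, 64)

R = 123 + 0.25 × (36 − 123) = 123 + 0.25 × -87 = 101.25 → 101
G = 206 + 0.25 × (173 − 206) = 206 + 0.25 × -33 = 197.75 → 198
B = 38 + 0.25 × (141 − 38) = 38 + 0.25 × 103 = 63.75 → 64
So the blended color is (101, 198, 64), about #65c640.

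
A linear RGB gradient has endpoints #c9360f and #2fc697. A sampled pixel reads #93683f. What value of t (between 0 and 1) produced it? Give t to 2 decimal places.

0.35

Invert the lerp on the R channel (largest span, 154): t = (147 − 201) / (47 − 201) = -54/-154 = 0.35065.
Check on G: (104 − 54)/(198 − 54) = 0.3472 ✓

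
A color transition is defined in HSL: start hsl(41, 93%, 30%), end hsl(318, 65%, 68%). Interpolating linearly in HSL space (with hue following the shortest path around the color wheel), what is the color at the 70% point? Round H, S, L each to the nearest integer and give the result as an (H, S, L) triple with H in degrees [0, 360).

Hue: 318 − 41 = 277°, but |277| > 180 so the shorter arc goes the other way: Δh = 277 − 360 = -83°.
H = 41 + 0.7 × (-83) = -17.1 → -17 → -17 mod 360 = 343°
S = 93 + 0.7 × (65 − 93) = 73.4 → 73%
L = 30 + 0.7 × (68 − 30) = 56.6 → 57%

(343, 73, 57)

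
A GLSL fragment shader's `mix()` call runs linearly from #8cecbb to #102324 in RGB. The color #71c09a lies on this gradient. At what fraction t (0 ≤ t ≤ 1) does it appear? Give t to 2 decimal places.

Invert the lerp on the G channel (largest span, 201): t = (192 − 236) / (35 − 236) = -44/-201 = 0.21891.
Check on R: (113 − 140)/(16 − 140) = 0.2177 ✓

0.22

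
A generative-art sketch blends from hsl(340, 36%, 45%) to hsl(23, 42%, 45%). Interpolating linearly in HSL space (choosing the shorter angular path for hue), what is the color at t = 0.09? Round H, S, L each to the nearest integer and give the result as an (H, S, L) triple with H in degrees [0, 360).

(344, 37, 45)

Hue: 23 − 340 = -317°, but |-317| > 180 so the shorter arc goes the other way: Δh = -317 + 360 = 43°.
H = 340 + 0.09 × (43) = 343.87 → 344°
S = 36 + 0.09 × (42 − 36) = 36.54 → 37%
L = 45 + 0.09 × (45 − 45) = 45 → 45%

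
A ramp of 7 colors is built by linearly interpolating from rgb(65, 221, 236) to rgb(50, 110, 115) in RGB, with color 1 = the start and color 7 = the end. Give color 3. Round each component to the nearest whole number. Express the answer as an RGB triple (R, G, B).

(60, 184, 196)

With 7 swatches and endpoints inclusive, swatch 3 sits at t = (3 − 1)/(7 − 1) = 2/6 ≈ 0.3333.
R = 65 + 0.3333 × (50 − 65) = 60.001 → 60
G = 221 + 0.3333 × (110 − 221) = 184.004 → 184
B = 236 + 0.3333 × (115 − 236) = 195.671 → 196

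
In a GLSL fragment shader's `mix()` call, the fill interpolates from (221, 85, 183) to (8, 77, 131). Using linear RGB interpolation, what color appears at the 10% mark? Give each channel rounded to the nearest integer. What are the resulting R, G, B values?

10% corresponds to t = 0.1.
R = 221 + 0.1 × (8 − 221) = 221 + 0.1 × -213 = 199.7 → 200
G = 85 + 0.1 × (77 − 85) = 85 + 0.1 × -8 = 84.2 → 84
B = 183 + 0.1 × (131 − 183) = 183 + 0.1 × -52 = 177.8 → 178

(200, 84, 178)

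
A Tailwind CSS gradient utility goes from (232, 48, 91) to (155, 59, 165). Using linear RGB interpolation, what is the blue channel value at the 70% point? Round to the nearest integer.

143

B = 91 + 0.7 × (165 − 91) = 142.8 → 143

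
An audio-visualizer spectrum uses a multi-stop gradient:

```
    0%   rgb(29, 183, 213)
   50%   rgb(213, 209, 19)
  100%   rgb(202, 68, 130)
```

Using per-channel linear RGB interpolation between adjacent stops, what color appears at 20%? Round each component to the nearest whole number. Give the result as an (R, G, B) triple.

20% lies between the 0% and 50% stops, so the local fraction is t = (20 − 0)/(50 − 0) = 20/50 ≈ 0.4.
R = 29 + 0.4 × (213 − 29) = 102.6 → 103
G = 183 + 0.4 × (209 − 183) = 193.4 → 193
B = 213 + 0.4 × (19 − 213) = 135.4 → 135

(103, 193, 135)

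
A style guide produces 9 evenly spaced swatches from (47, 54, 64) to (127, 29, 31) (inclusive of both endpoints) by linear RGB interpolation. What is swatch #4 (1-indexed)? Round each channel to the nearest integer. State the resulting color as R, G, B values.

With 9 swatches and endpoints inclusive, swatch 4 sits at t = (4 − 1)/(9 − 1) = 3/8 ≈ 0.375.
R = 47 + 0.375 × (127 − 47) = 77 → 77
G = 54 + 0.375 × (29 − 54) = 44.625 → 45
B = 64 + 0.375 × (31 − 64) = 51.625 → 52

(77, 45, 52)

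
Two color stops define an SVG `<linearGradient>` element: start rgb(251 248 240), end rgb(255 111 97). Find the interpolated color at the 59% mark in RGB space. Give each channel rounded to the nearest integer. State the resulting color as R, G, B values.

59% corresponds to t = 0.59.
R = 251 + 0.59 × (255 − 251) = 251 + 0.59 × 4 = 253.36 → 253
G = 248 + 0.59 × (111 − 248) = 248 + 0.59 × -137 = 167.17 → 167
B = 240 + 0.59 × (97 − 240) = 240 + 0.59 × -143 = 155.63 → 156

(253, 167, 156)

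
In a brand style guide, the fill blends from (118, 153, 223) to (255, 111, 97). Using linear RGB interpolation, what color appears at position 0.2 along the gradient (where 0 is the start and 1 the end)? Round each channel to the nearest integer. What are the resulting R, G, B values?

(145, 145, 198)

R = 118 + 0.2 × (255 − 118) = 118 + 0.2 × 137 = 145.4 → 145
G = 153 + 0.2 × (111 − 153) = 153 + 0.2 × -42 = 144.6 → 145
B = 223 + 0.2 × (97 − 223) = 223 + 0.2 × -126 = 197.8 → 198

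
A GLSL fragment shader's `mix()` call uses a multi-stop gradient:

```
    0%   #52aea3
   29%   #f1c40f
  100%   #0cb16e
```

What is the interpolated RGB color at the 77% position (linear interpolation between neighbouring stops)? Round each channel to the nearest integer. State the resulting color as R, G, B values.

77% lies between the 29% and 100% stops, so the local fraction is t = (77 − 29)/(100 − 29) = 48/71 ≈ 0.6761.
#f1c40f → (241, 196, 15); #0cb16e → (12, 177, 110).
R = 241 + 0.6761 × (12 − 241) = 86.173 → 86
G = 196 + 0.6761 × (177 − 196) = 183.154 → 183
B = 15 + 0.6761 × (110 − 15) = 79.23 → 79

(86, 183, 79)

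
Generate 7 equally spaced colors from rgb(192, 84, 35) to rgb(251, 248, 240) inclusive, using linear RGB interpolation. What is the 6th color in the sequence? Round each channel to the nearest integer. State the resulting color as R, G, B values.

With 7 swatches and endpoints inclusive, swatch 6 sits at t = (6 − 1)/(7 − 1) = 5/6 ≈ 0.8333.
R = 192 + 0.8333 × (251 − 192) = 241.165 → 241
G = 84 + 0.8333 × (248 − 84) = 220.661 → 221
B = 35 + 0.8333 × (240 − 35) = 205.827 → 206

(241, 221, 206)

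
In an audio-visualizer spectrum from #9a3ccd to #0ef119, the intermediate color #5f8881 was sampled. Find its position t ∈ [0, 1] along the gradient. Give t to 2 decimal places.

0.42

Invert the lerp on the G channel (largest span, 181): t = (136 − 60) / (241 − 60) = 76/181 = 0.41989.
Check on R: (95 − 154)/(14 − 154) = 0.4214 ✓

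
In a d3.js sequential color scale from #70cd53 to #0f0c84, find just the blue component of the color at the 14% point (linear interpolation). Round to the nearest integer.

B₁ = 83 (from #70cd53), B₂ = 132 (from #0f0c84).
B = 83 + 0.14 × (132 − 83) = 89.86 → 90

90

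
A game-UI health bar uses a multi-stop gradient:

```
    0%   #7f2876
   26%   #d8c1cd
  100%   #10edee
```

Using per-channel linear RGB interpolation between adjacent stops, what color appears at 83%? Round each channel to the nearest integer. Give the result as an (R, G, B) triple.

(62, 227, 230)

83% lies between the 26% and 100% stops, so the local fraction is t = (83 − 26)/(100 − 26) = 57/74 ≈ 0.7703.
#d8c1cd → (216, 193, 205); #10edee → (16, 237, 238).
R = 216 + 0.7703 × (16 − 216) = 61.94 → 62
G = 193 + 0.7703 × (237 − 193) = 226.893 → 227
B = 205 + 0.7703 × (238 − 205) = 230.42 → 230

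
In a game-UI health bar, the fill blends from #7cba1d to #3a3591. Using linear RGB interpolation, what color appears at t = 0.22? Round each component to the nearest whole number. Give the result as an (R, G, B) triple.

#7cba1d → (124, 186, 29); #3a3591 → (58, 53, 145).
R = 124 + 0.22 × (58 − 124) = 124 + 0.22 × -66 = 109.48 → 109
G = 186 + 0.22 × (53 − 186) = 186 + 0.22 × -133 = 156.74 → 157
B = 29 + 0.22 × (145 − 29) = 29 + 0.22 × 116 = 54.52 → 55

(109, 157, 55)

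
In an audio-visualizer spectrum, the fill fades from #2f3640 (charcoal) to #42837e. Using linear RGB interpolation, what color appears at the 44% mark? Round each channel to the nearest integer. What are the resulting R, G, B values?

#2f3640 → (47, 54, 64); #42837e → (66, 131, 126).
44% corresponds to t = 0.44.
R = 47 + 0.44 × (66 − 47) = 47 + 0.44 × 19 = 55.36 → 55
G = 54 + 0.44 × (131 − 54) = 54 + 0.44 × 77 = 87.88 → 88
B = 64 + 0.44 × (126 − 64) = 64 + 0.44 × 62 = 91.28 → 91

(55, 88, 91)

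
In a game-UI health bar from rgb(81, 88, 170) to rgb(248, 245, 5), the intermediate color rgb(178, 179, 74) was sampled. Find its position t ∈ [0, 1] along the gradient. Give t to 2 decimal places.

Invert the lerp on the R channel (largest span, 167): t = (178 − 81) / (248 − 81) = 97/167 = 0.58084.
Check on G: (179 − 88)/(245 − 88) = 0.5796 ✓

0.58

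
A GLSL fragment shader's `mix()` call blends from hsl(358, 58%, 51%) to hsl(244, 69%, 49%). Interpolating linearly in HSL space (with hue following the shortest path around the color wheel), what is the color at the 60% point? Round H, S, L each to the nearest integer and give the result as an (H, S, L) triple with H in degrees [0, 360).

(290, 65, 50)

Hue arc: Δh = 244 − 358 = -114° (|Δh| ≤ 180, already the shorter path).
H = 358 + 0.6 × (-114) = 289.6 → 290°
S = 58 + 0.6 × (69 − 58) = 64.6 → 65%
L = 51 + 0.6 × (49 − 51) = 49.8 → 50%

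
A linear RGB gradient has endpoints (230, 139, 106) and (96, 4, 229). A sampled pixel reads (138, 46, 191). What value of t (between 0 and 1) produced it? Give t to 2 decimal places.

0.69

Invert the lerp on the G channel (largest span, 135): t = (46 − 139) / (4 − 139) = -93/-135 = 0.68889.
Check on R: (138 − 230)/(96 − 230) = 0.6866 ✓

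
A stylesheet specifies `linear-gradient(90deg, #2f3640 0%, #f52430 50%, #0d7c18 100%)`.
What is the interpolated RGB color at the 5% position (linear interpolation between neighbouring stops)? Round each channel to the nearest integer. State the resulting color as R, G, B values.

(67, 52, 62)

5% lies between the 0% and 50% stops, so the local fraction is t = (5 − 0)/(50 − 0) = 5/50 ≈ 0.1.
#2f3640 → (47, 54, 64); #f52430 → (245, 36, 48).
R = 47 + 0.1 × (245 − 47) = 66.8 → 67
G = 54 + 0.1 × (36 − 54) = 52.2 → 52
B = 64 + 0.1 × (48 − 64) = 62.4 → 62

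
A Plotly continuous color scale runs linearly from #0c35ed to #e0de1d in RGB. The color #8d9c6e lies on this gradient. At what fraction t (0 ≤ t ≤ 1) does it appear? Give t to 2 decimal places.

Invert the lerp on the R channel (largest span, 212): t = (141 − 12) / (224 − 12) = 129/212 = 0.60849.
Check on G: (156 − 53)/(222 − 53) = 0.6095 ✓

0.61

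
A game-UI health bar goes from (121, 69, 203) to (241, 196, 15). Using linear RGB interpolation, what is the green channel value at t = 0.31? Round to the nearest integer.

G = 69 + 0.31 × (196 − 69) = 108.37 → 108

108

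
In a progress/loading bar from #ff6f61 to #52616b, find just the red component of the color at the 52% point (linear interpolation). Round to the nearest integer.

165

R₁ = 255 (from #ff6f61), R₂ = 82 (from #52616b).
R = 255 + 0.52 × (82 − 255) = 165.04 → 165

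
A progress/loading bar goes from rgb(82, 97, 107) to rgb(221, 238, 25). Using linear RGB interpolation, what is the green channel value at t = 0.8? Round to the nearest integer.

G = 97 + 0.8 × (238 − 97) = 209.8 → 210

210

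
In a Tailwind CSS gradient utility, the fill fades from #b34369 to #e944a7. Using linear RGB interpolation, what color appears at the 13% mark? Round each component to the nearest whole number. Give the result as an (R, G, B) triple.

#b34369 → (179, 67, 105); #e944a7 → (233, 68, 167).
13% corresponds to t = 0.13.
R = 179 + 0.13 × (233 − 179) = 179 + 0.13 × 54 = 186.02 → 186
G = 67 + 0.13 × (68 − 67) = 67 + 0.13 × 1 = 67.13 → 67
B = 105 + 0.13 × (167 − 105) = 105 + 0.13 × 62 = 113.06 → 113
So the blended color is (186, 67, 113), about #ba4371.

(186, 67, 113)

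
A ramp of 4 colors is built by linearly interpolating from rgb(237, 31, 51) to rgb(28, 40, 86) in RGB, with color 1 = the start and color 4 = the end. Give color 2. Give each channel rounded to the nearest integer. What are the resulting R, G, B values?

With 4 swatches and endpoints inclusive, swatch 2 sits at t = (2 − 1)/(4 − 1) = 1/3 ≈ 0.3333.
R = 237 + 0.3333 × (28 − 237) = 167.34 → 167
G = 31 + 0.3333 × (40 − 31) = 34 → 34
B = 51 + 0.3333 × (86 − 51) = 62.666 → 63

(167, 34, 63)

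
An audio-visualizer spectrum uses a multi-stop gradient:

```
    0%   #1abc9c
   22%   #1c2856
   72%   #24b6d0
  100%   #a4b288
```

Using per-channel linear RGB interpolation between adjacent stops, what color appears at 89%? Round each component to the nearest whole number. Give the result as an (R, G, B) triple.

89% lies between the 72% and 100% stops, so the local fraction is t = (89 − 72)/(100 − 72) = 17/28 ≈ 0.6071.
#24b6d0 → (36, 182, 208); #a4b288 → (164, 178, 136).
R = 36 + 0.6071 × (164 − 36) = 113.709 → 114
G = 182 + 0.6071 × (178 − 182) = 179.572 → 180
B = 208 + 0.6071 × (136 − 208) = 164.289 → 164

(114, 180, 164)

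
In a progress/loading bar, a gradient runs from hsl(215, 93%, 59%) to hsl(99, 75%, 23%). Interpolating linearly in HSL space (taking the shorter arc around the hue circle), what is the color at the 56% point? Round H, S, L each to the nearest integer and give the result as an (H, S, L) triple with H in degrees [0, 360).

Hue arc: Δh = 99 − 215 = -116° (|Δh| ≤ 180, already the shorter path).
H = 215 + 0.56 × (-116) = 150.04 → 150°
S = 93 + 0.56 × (75 − 93) = 82.92 → 83%
L = 59 + 0.56 × (23 − 59) = 38.84 → 39%

(150, 83, 39)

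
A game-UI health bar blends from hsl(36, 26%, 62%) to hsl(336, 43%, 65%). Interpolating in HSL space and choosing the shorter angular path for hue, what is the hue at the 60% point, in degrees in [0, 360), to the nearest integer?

0

Hue: 336 − 36 = 300°, but |300| > 180 so the shorter arc goes the other way: Δh = 300 − 360 = -60°.
H = 36 + 0.6 × (-60) = 0 → 0°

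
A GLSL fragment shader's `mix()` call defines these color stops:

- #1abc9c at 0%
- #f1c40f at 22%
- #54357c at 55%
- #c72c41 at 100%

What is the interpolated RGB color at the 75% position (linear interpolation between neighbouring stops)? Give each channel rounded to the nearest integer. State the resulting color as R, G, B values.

(135, 49, 98)

75% lies between the 55% and 100% stops, so the local fraction is t = (75 − 55)/(100 − 55) = 20/45 ≈ 0.4444.
#54357c → (84, 53, 124); #c72c41 → (199, 44, 65).
R = 84 + 0.4444 × (199 − 84) = 135.106 → 135
G = 53 + 0.4444 × (44 − 53) = 49 → 49
B = 124 + 0.4444 × (65 − 124) = 97.78 → 98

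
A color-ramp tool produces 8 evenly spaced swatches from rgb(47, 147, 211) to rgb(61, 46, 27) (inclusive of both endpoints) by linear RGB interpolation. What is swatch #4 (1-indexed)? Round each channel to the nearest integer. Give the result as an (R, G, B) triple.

(53, 104, 132)

With 8 swatches and endpoints inclusive, swatch 4 sits at t = (4 − 1)/(8 − 1) = 3/7 ≈ 0.4286.
R = 47 + 0.4286 × (61 − 47) = 53 → 53
G = 147 + 0.4286 × (46 − 147) = 103.711 → 104
B = 211 + 0.4286 × (27 − 211) = 132.138 → 132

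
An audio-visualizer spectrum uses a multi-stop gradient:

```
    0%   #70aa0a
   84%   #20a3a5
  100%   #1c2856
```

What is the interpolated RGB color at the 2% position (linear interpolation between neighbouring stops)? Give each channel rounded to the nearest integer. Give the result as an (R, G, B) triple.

(110, 170, 14)

2% lies between the 0% and 84% stops, so the local fraction is t = (2 − 0)/(84 − 0) = 2/84 ≈ 0.0238.
#70aa0a → (112, 170, 10); #20a3a5 → (32, 163, 165).
R = 112 + 0.0238 × (32 − 112) = 110.096 → 110
G = 170 + 0.0238 × (163 − 170) = 169.833 → 170
B = 10 + 0.0238 × (165 − 10) = 13.689 → 14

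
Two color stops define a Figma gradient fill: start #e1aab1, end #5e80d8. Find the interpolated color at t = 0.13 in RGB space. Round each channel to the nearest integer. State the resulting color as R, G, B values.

(208, 165, 182)

#e1aab1 → (225, 170, 177); #5e80d8 → (94, 128, 216).
R = 225 + 0.13 × (94 − 225) = 225 + 0.13 × -131 = 207.97 → 208
G = 170 + 0.13 × (128 − 170) = 170 + 0.13 × -42 = 164.54 → 165
B = 177 + 0.13 × (216 − 177) = 177 + 0.13 × 39 = 182.07 → 182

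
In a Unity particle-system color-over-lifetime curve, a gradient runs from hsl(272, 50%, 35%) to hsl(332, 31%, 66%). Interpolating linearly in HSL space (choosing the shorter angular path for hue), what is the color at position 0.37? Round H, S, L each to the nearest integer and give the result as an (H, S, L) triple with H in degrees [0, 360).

(294, 43, 46)

Hue arc: Δh = 332 − 272 = 60° (|Δh| ≤ 180, already the shorter path).
H = 272 + 0.37 × (60) = 294.2 → 294°
S = 50 + 0.37 × (31 − 50) = 42.97 → 43%
L = 35 + 0.37 × (66 − 35) = 46.47 → 46%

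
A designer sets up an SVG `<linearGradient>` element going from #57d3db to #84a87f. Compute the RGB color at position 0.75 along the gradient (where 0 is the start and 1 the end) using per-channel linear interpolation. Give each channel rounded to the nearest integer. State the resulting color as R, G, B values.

(121, 179, 150)

#57d3db → (87, 211, 219); #84a87f → (132, 168, 127).
R = 87 + 0.75 × (132 − 87) = 87 + 0.75 × 45 = 120.75 → 121
G = 211 + 0.75 × (168 − 211) = 211 + 0.75 × -43 = 178.75 → 179
B = 219 + 0.75 × (127 − 219) = 219 + 0.75 × -92 = 150 → 150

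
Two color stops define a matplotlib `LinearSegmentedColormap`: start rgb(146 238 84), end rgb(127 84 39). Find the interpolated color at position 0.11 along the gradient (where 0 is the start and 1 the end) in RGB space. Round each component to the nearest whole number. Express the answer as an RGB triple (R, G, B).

R = 146 + 0.11 × (127 − 146) = 146 + 0.11 × -19 = 143.91 → 144
G = 238 + 0.11 × (84 − 238) = 238 + 0.11 × -154 = 221.06 → 221
B = 84 + 0.11 × (39 − 84) = 84 + 0.11 × -45 = 79.05 → 79

(144, 221, 79)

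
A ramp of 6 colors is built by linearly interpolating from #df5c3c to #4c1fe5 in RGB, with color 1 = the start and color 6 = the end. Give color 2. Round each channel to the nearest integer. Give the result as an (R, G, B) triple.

With 6 swatches and endpoints inclusive, swatch 2 sits at t = (2 − 1)/(6 − 1) = 1/5 ≈ 0.2.
#df5c3c → (223, 92, 60); #4c1fe5 → (76, 31, 229).
R = 223 + 0.2 × (76 − 223) = 193.6 → 194
G = 92 + 0.2 × (31 − 92) = 79.8 → 80
B = 60 + 0.2 × (229 − 60) = 93.8 → 94

(194, 80, 94)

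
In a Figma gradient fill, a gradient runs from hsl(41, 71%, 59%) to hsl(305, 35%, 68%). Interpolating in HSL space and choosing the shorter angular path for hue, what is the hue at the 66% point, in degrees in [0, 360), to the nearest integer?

338

Hue: 305 − 41 = 264°, but |264| > 180 so the shorter arc goes the other way: Δh = 264 − 360 = -96°.
H = 41 + 0.66 × (-96) = -22.36 → -22 → -22 mod 360 = 338°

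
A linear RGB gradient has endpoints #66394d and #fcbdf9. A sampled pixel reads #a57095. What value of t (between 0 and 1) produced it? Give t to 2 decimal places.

Invert the lerp on the B channel (largest span, 172): t = (149 − 77) / (249 − 77) = 72/172 = 0.4186.
Check on R: (165 − 102)/(252 − 102) = 0.42 ✓

0.42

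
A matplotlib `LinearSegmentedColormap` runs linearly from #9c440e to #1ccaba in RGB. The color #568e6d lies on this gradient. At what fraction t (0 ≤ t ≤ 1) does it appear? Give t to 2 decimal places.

0.55

Invert the lerp on the B channel (largest span, 172): t = (109 − 14) / (186 − 14) = 95/172 = 0.55233.
Check on R: (86 − 156)/(28 − 156) = 0.5469 ✓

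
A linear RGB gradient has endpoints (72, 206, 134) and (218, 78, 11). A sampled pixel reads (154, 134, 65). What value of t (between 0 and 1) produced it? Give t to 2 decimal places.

0.56

Invert the lerp on the R channel (largest span, 146): t = (154 − 72) / (218 − 72) = 82/146 = 0.56164.
Check on G: (134 − 206)/(78 − 206) = 0.5625 ✓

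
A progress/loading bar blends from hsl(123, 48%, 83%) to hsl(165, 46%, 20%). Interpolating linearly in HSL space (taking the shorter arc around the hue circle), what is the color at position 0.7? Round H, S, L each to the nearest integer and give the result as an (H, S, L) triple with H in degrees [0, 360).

Hue arc: Δh = 165 − 123 = 42° (|Δh| ≤ 180, already the shorter path).
H = 123 + 0.7 × (42) = 152.4 → 152°
S = 48 + 0.7 × (46 − 48) = 46.6 → 47%
L = 83 + 0.7 × (20 − 83) = 38.9 → 39%

(152, 47, 39)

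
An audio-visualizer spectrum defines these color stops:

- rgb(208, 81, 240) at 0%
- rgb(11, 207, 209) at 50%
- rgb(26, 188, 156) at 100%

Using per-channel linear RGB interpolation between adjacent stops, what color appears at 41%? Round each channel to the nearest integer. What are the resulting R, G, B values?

41% lies between the 0% and 50% stops, so the local fraction is t = (41 − 0)/(50 − 0) = 41/50 ≈ 0.82.
R = 208 + 0.82 × (11 − 208) = 46.46 → 46
G = 81 + 0.82 × (207 − 81) = 184.32 → 184
B = 240 + 0.82 × (209 − 240) = 214.58 → 215

(46, 184, 215)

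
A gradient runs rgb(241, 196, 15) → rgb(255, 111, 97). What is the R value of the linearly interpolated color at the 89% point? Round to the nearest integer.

253

R = 241 + 0.89 × (255 − 241) = 253.46 → 253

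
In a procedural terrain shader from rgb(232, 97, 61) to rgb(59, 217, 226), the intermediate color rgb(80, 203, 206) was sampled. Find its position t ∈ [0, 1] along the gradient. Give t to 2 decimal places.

Invert the lerp on the R channel (largest span, 173): t = (80 − 232) / (59 − 232) = -152/-173 = 0.87861.
Check on G: (203 − 97)/(217 − 97) = 0.8833 ✓

0.88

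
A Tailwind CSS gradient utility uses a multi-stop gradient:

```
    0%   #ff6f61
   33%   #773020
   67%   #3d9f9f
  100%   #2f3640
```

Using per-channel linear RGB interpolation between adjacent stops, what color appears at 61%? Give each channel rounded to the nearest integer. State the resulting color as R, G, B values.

(71, 139, 137)

61% lies between the 33% and 67% stops, so the local fraction is t = (61 − 33)/(67 − 33) = 28/34 ≈ 0.8235.
#773020 → (119, 48, 32); #3d9f9f → (61, 159, 159).
R = 119 + 0.8235 × (61 − 119) = 71.237 → 71
G = 48 + 0.8235 × (159 − 48) = 139.409 → 139
B = 32 + 0.8235 × (159 − 32) = 136.584 → 137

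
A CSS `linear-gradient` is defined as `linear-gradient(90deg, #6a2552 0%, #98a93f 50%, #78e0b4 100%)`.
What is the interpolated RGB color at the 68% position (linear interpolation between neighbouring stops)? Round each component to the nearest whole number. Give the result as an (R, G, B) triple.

68% lies between the 50% and 100% stops, so the local fraction is t = (68 − 50)/(100 − 50) = 18/50 ≈ 0.36.
#98a93f → (152, 169, 63); #78e0b4 → (120, 224, 180).
R = 152 + 0.36 × (120 − 152) = 140.48 → 140
G = 169 + 0.36 × (224 − 169) = 188.8 → 189
B = 63 + 0.36 × (180 − 63) = 105.12 → 105

(140, 189, 105)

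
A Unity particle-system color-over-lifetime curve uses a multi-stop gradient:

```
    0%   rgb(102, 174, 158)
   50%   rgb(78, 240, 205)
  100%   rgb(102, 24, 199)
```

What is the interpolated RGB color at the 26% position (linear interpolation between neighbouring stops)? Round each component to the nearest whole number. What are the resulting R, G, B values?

26% lies between the 0% and 50% stops, so the local fraction is t = (26 − 0)/(50 − 0) = 26/50 ≈ 0.52.
R = 102 + 0.52 × (78 − 102) = 89.52 → 90
G = 174 + 0.52 × (240 − 174) = 208.32 → 208
B = 158 + 0.52 × (205 − 158) = 182.44 → 182

(90, 208, 182)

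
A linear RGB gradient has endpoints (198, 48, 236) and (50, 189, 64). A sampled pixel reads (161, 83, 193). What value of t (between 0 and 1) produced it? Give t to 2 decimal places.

0.25

Invert the lerp on the B channel (largest span, 172): t = (193 − 236) / (64 − 236) = -43/-172 = 0.25.
Check on R: (161 − 198)/(50 − 198) = 0.25 ✓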